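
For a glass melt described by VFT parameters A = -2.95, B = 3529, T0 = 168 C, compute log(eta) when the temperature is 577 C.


VFT equation: log(eta) = A + B / (T - T0)
  T - T0 = 577 - 168 = 409
  B / (T - T0) = 3529 / 409 = 8.628
  log(eta) = -2.95 + 8.628 = 5.678

5.678


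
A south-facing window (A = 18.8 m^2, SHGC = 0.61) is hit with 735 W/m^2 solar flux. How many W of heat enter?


Solar heat gain: Q = Area * SHGC * Irradiance
  Q = 18.8 * 0.61 * 735 = 8429 W

8429 W


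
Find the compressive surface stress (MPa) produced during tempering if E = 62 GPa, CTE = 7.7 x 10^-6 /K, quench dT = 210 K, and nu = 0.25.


Tempering stress: sigma = E * alpha * dT / (1 - nu)
  E (MPa) = 62 * 1000 = 62000
  Numerator = 62000 * (7.7 x 10^-6) * 210 = 100.254
  Denominator = 1 - 0.25 = 0.75
  sigma = 100.254 / 0.75 = 133.7 MPa

133.7 MPa


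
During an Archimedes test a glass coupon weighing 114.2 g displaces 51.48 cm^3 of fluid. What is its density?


Use the definition of density:
  rho = mass / volume
  rho = 114.2 / 51.48 = 2.218 g/cm^3

2.218 g/cm^3


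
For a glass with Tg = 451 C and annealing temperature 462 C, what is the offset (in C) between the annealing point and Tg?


Offset = T_anneal - Tg:
  offset = 462 - 451 = 11 C

11 C


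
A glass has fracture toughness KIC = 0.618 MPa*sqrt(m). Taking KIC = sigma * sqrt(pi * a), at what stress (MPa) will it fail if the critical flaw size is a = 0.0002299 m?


Rearrange KIC = sigma * sqrt(pi * a):
  sigma = KIC / sqrt(pi * a)
  sqrt(pi * 0.0002299) = 0.026875
  sigma = 0.618 / 0.026875 = 23.0 MPa

23.0 MPa


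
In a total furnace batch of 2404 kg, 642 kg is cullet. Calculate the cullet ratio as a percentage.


Cullet ratio = (cullet mass / total batch mass) * 100
  Ratio = 642 / 2404 * 100 = 26.71%

26.71%


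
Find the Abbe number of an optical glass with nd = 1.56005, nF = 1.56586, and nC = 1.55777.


Abbe number formula: Vd = (nd - 1) / (nF - nC)
  nd - 1 = 1.56005 - 1 = 0.56005
  nF - nC = 1.56586 - 1.55777 = 0.00809
  Vd = 0.56005 / 0.00809 = 69.23

69.23


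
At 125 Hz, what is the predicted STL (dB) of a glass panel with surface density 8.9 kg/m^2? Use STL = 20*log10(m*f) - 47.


Mass law: STL = 20 * log10(m * f) - 47
  m * f = 8.9 * 125 = 1112.5
  log10(1112.5) = 3.0463
  STL = 20 * 3.0463 - 47 = 60.926 - 47 = 13.9 dB

13.9 dB


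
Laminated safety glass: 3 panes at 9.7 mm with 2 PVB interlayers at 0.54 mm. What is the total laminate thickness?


Total thickness = glass contribution + PVB contribution
  Glass: 3 * 9.7 = 29.1 mm
  PVB: 2 * 0.54 = 1.08 mm
  Total = 29.1 + 1.08 = 30.18 mm

30.18 mm


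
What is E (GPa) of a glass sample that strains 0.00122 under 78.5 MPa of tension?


Young's modulus: E = stress / strain
  E = 78.5 MPa / 0.00122 = 64344.26 MPa
Convert to GPa: 64344.26 / 1000 = 64.34 GPa

64.34 GPa


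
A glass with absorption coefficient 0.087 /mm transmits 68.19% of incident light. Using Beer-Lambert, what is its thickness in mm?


Rearrange T = exp(-alpha * thickness):
  thickness = -ln(T) / alpha
  T = 68.19/100 = 0.6819
  ln(T) = -0.38287
  -ln(T) = 0.38287
  thickness = 0.38287 / 0.087 = 4.4 mm

4.4 mm


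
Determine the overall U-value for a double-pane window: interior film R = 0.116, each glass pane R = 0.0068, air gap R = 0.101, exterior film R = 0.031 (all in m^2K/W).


Total thermal resistance (series):
  R_total = R_in + R_glass + R_air + R_glass + R_out
  R_total = 0.116 + 0.0068 + 0.101 + 0.0068 + 0.031 = 0.2616 m^2K/W
U-value = 1 / R_total = 1 / 0.2616 = 3.823 W/m^2K

3.823 W/m^2K


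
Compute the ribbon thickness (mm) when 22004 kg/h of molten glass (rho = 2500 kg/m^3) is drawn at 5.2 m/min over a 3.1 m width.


Ribbon cross-section from mass balance:
  Volume rate = throughput / density = 22004 / 2500 = 8.8016 m^3/h
  thickness = volume rate / (speed * 60 * width), i.e.
  thickness = throughput / (60 * speed * width * density) * 1000
  thickness = 22004 / (60 * 5.2 * 3.1 * 2500) * 1000 = 9.1 mm

9.1 mm


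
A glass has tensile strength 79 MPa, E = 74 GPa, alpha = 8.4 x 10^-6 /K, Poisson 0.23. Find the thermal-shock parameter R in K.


Thermal shock resistance: R = sigma * (1 - nu) / (E * alpha)
  Numerator = 79 * (1 - 0.23) = 60.83
  Denominator = 74 * 1000 * (8.4 x 10^-6) = 0.6216
  R = 60.83 / 0.6216 = 97.9 K

97.9 K


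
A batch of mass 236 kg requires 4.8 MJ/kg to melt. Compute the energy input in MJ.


Total energy = mass * specific energy
  E = 236 * 4.8 = 1132.8 MJ

1132.8 MJ


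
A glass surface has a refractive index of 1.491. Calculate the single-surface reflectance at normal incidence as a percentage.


Fresnel reflectance at normal incidence:
  R = ((n - 1)/(n + 1))^2
  (n - 1)/(n + 1) = (1.491 - 1)/(1.491 + 1) = 0.19711
  R = 0.19711^2 = 0.0388524
  R(%) = 0.0388524 * 100 = 3.885%

3.885%


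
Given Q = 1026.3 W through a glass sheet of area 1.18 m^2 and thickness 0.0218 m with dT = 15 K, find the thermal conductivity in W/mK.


Fourier's law rearranged: k = Q * t / (A * dT)
  Numerator = 1026.3 * 0.0218 = 22.37334
  Denominator = 1.18 * 15 = 17.7
  k = 22.37334 / 17.7 = 1.264 W/mK

1.264 W/mK


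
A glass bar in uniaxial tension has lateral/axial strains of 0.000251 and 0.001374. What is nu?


Poisson's ratio: nu = lateral strain / axial strain
  nu = 0.000251 / 0.001374 = 0.1827

0.1827


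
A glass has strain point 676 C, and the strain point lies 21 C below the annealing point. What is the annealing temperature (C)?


T_anneal = T_strain + gap:
  T_anneal = 676 + 21 = 697 C

697 C


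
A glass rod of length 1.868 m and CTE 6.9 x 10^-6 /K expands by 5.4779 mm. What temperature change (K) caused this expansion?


Rearrange dL = alpha * L0 * dT for dT:
  dT = dL / (alpha * L0)
  dL (m) = 5.4779 / 1000 = 0.0054779
  dT = 0.0054779 / ((6.9 x 10^-6) * 1.868) = 425.0 K

425.0 K


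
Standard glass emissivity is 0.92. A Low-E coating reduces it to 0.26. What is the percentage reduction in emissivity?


Percentage reduction = (1 - coated/uncoated) * 100
  Ratio = 0.26 / 0.92 = 0.2826
  Reduction = (1 - 0.2826) * 100 = 71.7%

71.7%


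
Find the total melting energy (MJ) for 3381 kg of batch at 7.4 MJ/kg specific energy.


Total energy = mass * specific energy
  E = 3381 * 7.4 = 25019.4 MJ

25019.4 MJ


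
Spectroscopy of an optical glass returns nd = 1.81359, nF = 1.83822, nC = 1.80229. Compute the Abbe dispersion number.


Abbe number formula: Vd = (nd - 1) / (nF - nC)
  nd - 1 = 1.81359 - 1 = 0.81359
  nF - nC = 1.83822 - 1.80229 = 0.03593
  Vd = 0.81359 / 0.03593 = 22.64

22.64


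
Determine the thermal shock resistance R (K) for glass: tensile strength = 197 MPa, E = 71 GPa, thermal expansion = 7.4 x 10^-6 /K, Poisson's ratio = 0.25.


Thermal shock resistance: R = sigma * (1 - nu) / (E * alpha)
  Numerator = 197 * (1 - 0.25) = 147.75
  Denominator = 71 * 1000 * (7.4 x 10^-6) = 0.5254
  R = 147.75 / 0.5254 = 281.2 K

281.2 K


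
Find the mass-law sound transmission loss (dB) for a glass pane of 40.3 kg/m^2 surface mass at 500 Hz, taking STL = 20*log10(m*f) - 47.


Mass law: STL = 20 * log10(m * f) - 47
  m * f = 40.3 * 500 = 20150
  log10(20150) = 4.30428
  STL = 20 * 4.30428 - 47 = 86.0856 - 47 = 39.1 dB

39.1 dB


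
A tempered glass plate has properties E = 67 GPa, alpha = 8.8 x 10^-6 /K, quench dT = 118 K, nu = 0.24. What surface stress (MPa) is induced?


Tempering stress: sigma = E * alpha * dT / (1 - nu)
  E (MPa) = 67 * 1000 = 67000
  Numerator = 67000 * (8.8 x 10^-6) * 118 = 69.5728
  Denominator = 1 - 0.24 = 0.76
  sigma = 69.5728 / 0.76 = 91.5 MPa

91.5 MPa


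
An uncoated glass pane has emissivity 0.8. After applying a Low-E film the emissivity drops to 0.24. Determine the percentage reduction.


Percentage reduction = (1 - coated/uncoated) * 100
  Ratio = 0.24 / 0.8 = 0.3
  Reduction = (1 - 0.3) * 100 = 70.0%

70.0%


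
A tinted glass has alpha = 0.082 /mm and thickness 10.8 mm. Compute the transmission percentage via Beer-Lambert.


Beer-Lambert law: T = exp(-alpha * thickness)
  exponent = -0.082 * 10.8 = -0.8856
  T = exp(-0.8856) = 0.4125
  Percentage = 0.4125 * 100 = 41.25%

41.25%


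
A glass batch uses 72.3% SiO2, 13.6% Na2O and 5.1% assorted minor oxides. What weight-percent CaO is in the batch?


Pieces sum to 100%:
  CaO = 100 - (SiO2 + Na2O + others)
  CaO = 100 - (72.3 + 13.6 + 5.1) = 9.0%

9.0%


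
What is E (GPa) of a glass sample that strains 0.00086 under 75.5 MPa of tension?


Young's modulus: E = stress / strain
  E = 75.5 MPa / 0.00086 = 87790.7 MPa
Convert to GPa: 87790.7 / 1000 = 87.79 GPa

87.79 GPa


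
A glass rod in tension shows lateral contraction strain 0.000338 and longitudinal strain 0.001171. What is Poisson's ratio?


Poisson's ratio: nu = lateral strain / axial strain
  nu = 0.000338 / 0.001171 = 0.2886

0.2886


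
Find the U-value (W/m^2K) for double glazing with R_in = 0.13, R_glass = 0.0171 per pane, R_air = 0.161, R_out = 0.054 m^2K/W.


Total thermal resistance (series):
  R_total = R_in + R_glass + R_air + R_glass + R_out
  R_total = 0.13 + 0.0171 + 0.161 + 0.0171 + 0.054 = 0.3792 m^2K/W
U-value = 1 / R_total = 1 / 0.3792 = 2.637 W/m^2K

2.637 W/m^2K


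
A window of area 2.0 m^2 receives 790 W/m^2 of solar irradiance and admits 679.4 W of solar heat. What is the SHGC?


Rearrange Q = Area * SHGC * Irradiance:
  SHGC = Q / (Area * Irradiance)
  SHGC = 679.4 / (2.0 * 790) = 0.43

0.43


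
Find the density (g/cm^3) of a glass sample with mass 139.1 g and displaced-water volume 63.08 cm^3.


Use the definition of density:
  rho = mass / volume
  rho = 139.1 / 63.08 = 2.205 g/cm^3

2.205 g/cm^3


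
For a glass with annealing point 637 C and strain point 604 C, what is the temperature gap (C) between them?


Gap = T_anneal - T_strain:
  gap = 637 - 604 = 33 C

33 C


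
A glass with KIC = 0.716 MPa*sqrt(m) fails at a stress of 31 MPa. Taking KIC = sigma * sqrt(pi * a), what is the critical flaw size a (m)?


Rearrange KIC = sigma * sqrt(pi * a):
  sqrt(pi * a) = KIC / sigma
  sqrt(pi * a) = 0.716 / 31 = 0.023097
  a = (KIC / sigma)^2 / pi
  a = 0.023097^2 / pi = 0.0001698 m

0.0001698 m


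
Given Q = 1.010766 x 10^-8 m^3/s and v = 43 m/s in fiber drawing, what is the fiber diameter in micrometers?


Cross-sectional area from continuity:
  A = Q / v = 1.010766 x 10^-8 / 43 = 2.350619 x 10^-10 m^2
Diameter from circular cross-section:
  d = sqrt(4A / pi) * 10^6 (m -> um)
  d = sqrt(4 * 2.350619 x 10^-10 / pi) * 10^6 = 17.3 um

17.3 um


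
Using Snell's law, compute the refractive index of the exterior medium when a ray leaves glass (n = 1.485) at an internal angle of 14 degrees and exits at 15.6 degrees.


Apply Snell's law: n1 * sin(theta1) = n2 * sin(theta2)
  n2 = n1 * sin(theta1) / sin(theta2)
  sin(14) = 0.241922
  sin(15.6) = 0.26892
  n2 = 1.485 * 0.241922 / 0.26892 = 1.3359

1.3359


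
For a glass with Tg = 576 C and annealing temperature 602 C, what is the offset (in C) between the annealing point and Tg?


Offset = T_anneal - Tg:
  offset = 602 - 576 = 26 C

26 C


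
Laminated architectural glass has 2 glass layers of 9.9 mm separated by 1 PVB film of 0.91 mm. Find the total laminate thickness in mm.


Total thickness = glass contribution + PVB contribution
  Glass: 2 * 9.9 = 19.8 mm
  PVB: 1 * 0.91 = 0.91 mm
  Total = 19.8 + 0.91 = 20.71 mm

20.71 mm


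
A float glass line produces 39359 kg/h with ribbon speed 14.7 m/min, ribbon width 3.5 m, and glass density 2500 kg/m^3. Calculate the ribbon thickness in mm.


Ribbon cross-section from mass balance:
  Volume rate = throughput / density = 39359 / 2500 = 15.7436 m^3/h
  thickness = volume rate / (speed * 60 * width), i.e.
  thickness = throughput / (60 * speed * width * density) * 1000
  thickness = 39359 / (60 * 14.7 * 3.5 * 2500) * 1000 = 5.1 mm

5.1 mm


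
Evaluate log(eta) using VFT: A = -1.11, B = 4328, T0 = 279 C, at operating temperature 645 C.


VFT equation: log(eta) = A + B / (T - T0)
  T - T0 = 645 - 279 = 366
  B / (T - T0) = 4328 / 366 = 11.825
  log(eta) = -1.11 + 11.825 = 10.715

10.715


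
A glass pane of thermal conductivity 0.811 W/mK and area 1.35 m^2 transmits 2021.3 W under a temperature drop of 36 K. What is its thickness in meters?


Fourier's law: t = k * A * dT / Q
  t = 0.811 * 1.35 * 36 / 2021.3
  t = 39.4146 / 2021.3 = 0.0195 m

0.0195 m


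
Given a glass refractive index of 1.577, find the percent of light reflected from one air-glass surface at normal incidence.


Fresnel reflectance at normal incidence:
  R = ((n - 1)/(n + 1))^2
  (n - 1)/(n + 1) = (1.577 - 1)/(1.577 + 1) = 0.223904
  R = 0.223904^2 = 0.050133
  R(%) = 0.050133 * 100 = 5.013%

5.013%


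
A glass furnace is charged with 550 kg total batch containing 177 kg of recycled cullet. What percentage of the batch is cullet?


Cullet ratio = (cullet mass / total batch mass) * 100
  Ratio = 177 / 550 * 100 = 32.18%

32.18%


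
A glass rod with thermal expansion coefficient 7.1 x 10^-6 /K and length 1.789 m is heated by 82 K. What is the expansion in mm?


Thermal expansion formula: dL = alpha * L0 * dT
  dL = (7.1 x 10^-6) * 1.789 * 82 = 0.00104156 m
Convert to mm: 0.00104156 * 1000 = 1.0416 mm

1.0416 mm


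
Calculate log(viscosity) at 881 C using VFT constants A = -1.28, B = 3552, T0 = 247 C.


VFT equation: log(eta) = A + B / (T - T0)
  T - T0 = 881 - 247 = 634
  B / (T - T0) = 3552 / 634 = 5.603
  log(eta) = -1.28 + 5.603 = 4.323

4.323


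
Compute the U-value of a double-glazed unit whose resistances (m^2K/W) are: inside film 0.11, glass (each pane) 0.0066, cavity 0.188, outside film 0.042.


Total thermal resistance (series):
  R_total = R_in + R_glass + R_air + R_glass + R_out
  R_total = 0.11 + 0.0066 + 0.188 + 0.0066 + 0.042 = 0.3532 m^2K/W
U-value = 1 / R_total = 1 / 0.3532 = 2.831 W/m^2K

2.831 W/m^2K


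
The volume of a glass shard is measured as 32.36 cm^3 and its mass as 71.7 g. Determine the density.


Use the definition of density:
  rho = mass / volume
  rho = 71.7 / 32.36 = 2.216 g/cm^3

2.216 g/cm^3


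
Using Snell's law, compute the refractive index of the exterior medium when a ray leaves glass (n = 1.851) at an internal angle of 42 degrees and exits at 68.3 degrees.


Apply Snell's law: n1 * sin(theta1) = n2 * sin(theta2)
  n2 = n1 * sin(theta1) / sin(theta2)
  sin(42) = 0.669131
  sin(68.3) = 0.929133
  n2 = 1.851 * 0.669131 / 0.929133 = 1.333

1.333


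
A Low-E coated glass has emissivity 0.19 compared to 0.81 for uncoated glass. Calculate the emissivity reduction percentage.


Percentage reduction = (1 - coated/uncoated) * 100
  Ratio = 0.19 / 0.81 = 0.2346
  Reduction = (1 - 0.2346) * 100 = 76.5%

76.5%


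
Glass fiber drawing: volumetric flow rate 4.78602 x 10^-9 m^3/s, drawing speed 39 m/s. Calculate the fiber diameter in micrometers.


Cross-sectional area from continuity:
  A = Q / v = 4.78602 x 10^-9 / 39 = 1.227185 x 10^-10 m^2
Diameter from circular cross-section:
  d = sqrt(4A / pi) * 10^6 (m -> um)
  d = sqrt(4 * 1.227185 x 10^-10 / pi) * 10^6 = 12.5 um

12.5 um


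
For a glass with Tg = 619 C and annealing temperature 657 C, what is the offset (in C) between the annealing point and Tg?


Offset = T_anneal - Tg:
  offset = 657 - 619 = 38 C

38 C


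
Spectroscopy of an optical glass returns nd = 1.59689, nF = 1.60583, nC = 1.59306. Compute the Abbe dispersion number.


Abbe number formula: Vd = (nd - 1) / (nF - nC)
  nd - 1 = 1.59689 - 1 = 0.59689
  nF - nC = 1.60583 - 1.59306 = 0.01277
  Vd = 0.59689 / 0.01277 = 46.74

46.74


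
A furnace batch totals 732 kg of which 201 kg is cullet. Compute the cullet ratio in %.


Cullet ratio = (cullet mass / total batch mass) * 100
  Ratio = 201 / 732 * 100 = 27.46%

27.46%


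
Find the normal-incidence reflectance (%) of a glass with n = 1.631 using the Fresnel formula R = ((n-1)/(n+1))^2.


Fresnel reflectance at normal incidence:
  R = ((n - 1)/(n + 1))^2
  (n - 1)/(n + 1) = (1.631 - 1)/(1.631 + 1) = 0.239833
  R = 0.239833^2 = 0.0575199
  R(%) = 0.0575199 * 100 = 5.752%

5.752%


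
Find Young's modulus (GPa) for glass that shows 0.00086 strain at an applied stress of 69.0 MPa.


Young's modulus: E = stress / strain
  E = 69.0 MPa / 0.00086 = 80232.56 MPa
Convert to GPa: 80232.56 / 1000 = 80.23 GPa

80.23 GPa


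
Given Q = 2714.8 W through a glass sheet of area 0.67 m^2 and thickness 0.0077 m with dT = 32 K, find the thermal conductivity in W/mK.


Fourier's law rearranged: k = Q * t / (A * dT)
  Numerator = 2714.8 * 0.0077 = 20.90396
  Denominator = 0.67 * 32 = 21.44
  k = 20.90396 / 21.44 = 0.975 W/mK

0.975 W/mK


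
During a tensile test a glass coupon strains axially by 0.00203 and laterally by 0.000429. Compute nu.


Poisson's ratio: nu = lateral strain / axial strain
  nu = 0.000429 / 0.00203 = 0.2113

0.2113


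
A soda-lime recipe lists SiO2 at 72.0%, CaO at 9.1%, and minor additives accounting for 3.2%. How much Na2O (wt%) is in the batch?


Pieces sum to 100%:
  Na2O = 100 - (SiO2 + CaO + others)
  Na2O = 100 - (72.0 + 9.1 + 3.2) = 15.7%

15.7%


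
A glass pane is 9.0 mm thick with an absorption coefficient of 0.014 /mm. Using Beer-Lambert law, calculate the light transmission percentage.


Beer-Lambert law: T = exp(-alpha * thickness)
  exponent = -0.014 * 9.0 = -0.126
  T = exp(-0.126) = 0.8816
  Percentage = 0.8816 * 100 = 88.16%

88.16%


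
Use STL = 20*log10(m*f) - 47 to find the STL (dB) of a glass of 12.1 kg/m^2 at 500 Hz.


Mass law: STL = 20 * log10(m * f) - 47
  m * f = 12.1 * 500 = 6050
  log10(6050) = 3.78176
  STL = 20 * 3.78176 - 47 = 75.6352 - 47 = 28.6 dB

28.6 dB


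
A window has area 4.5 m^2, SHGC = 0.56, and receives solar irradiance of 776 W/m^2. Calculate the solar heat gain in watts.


Solar heat gain: Q = Area * SHGC * Irradiance
  Q = 4.5 * 0.56 * 776 = 1955.5 W

1955.5 W


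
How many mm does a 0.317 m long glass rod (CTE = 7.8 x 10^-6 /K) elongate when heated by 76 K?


Thermal expansion formula: dL = alpha * L0 * dT
  dL = (7.8 x 10^-6) * 0.317 * 76 = 0.00018792 m
Convert to mm: 0.00018792 * 1000 = 0.1879 mm

0.1879 mm


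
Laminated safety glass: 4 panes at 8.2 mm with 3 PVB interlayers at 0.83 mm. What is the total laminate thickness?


Total thickness = glass contribution + PVB contribution
  Glass: 4 * 8.2 = 32.8 mm
  PVB: 3 * 0.83 = 2.49 mm
  Total = 32.8 + 2.49 = 35.29 mm

35.29 mm


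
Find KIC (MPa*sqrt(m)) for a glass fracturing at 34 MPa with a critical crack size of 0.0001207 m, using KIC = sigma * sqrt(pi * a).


Fracture toughness: KIC = sigma * sqrt(pi * a)
  pi * a = pi * 0.0001207 = 0.00037919
  sqrt(pi * a) = 0.019473
  KIC = 34 * 0.019473 = 0.662 MPa*sqrt(m)

0.662 MPa*sqrt(m)


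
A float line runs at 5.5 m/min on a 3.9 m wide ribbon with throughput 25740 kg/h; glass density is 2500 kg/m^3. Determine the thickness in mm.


Ribbon cross-section from mass balance:
  Volume rate = throughput / density = 25740 / 2500 = 10.296 m^3/h
  thickness = volume rate / (speed * 60 * width), i.e.
  thickness = throughput / (60 * speed * width * density) * 1000
  thickness = 25740 / (60 * 5.5 * 3.9 * 2500) * 1000 = 8.0 mm

8.0 mm


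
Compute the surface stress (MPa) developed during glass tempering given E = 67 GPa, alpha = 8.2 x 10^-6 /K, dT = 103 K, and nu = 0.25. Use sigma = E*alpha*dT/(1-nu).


Tempering stress: sigma = E * alpha * dT / (1 - nu)
  E (MPa) = 67 * 1000 = 67000
  Numerator = 67000 * (8.2 x 10^-6) * 103 = 56.5882
  Denominator = 1 - 0.25 = 0.75
  sigma = 56.5882 / 0.75 = 75.5 MPa

75.5 MPa


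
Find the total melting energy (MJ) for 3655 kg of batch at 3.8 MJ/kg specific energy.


Total energy = mass * specific energy
  E = 3655 * 3.8 = 13889 MJ

13889 MJ


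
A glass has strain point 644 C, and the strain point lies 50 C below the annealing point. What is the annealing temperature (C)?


T_anneal = T_strain + gap:
  T_anneal = 644 + 50 = 694 C

694 C


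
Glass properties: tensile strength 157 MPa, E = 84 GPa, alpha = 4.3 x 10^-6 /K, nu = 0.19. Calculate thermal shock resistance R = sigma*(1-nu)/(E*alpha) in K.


Thermal shock resistance: R = sigma * (1 - nu) / (E * alpha)
  Numerator = 157 * (1 - 0.19) = 127.17
  Denominator = 84 * 1000 * (4.3 x 10^-6) = 0.3612
  R = 127.17 / 0.3612 = 352.1 K

352.1 K


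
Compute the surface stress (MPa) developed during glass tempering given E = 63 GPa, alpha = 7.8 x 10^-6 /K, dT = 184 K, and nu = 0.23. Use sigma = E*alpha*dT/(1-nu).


Tempering stress: sigma = E * alpha * dT / (1 - nu)
  E (MPa) = 63 * 1000 = 63000
  Numerator = 63000 * (7.8 x 10^-6) * 184 = 90.4176
  Denominator = 1 - 0.23 = 0.77
  sigma = 90.4176 / 0.77 = 117.4 MPa

117.4 MPa


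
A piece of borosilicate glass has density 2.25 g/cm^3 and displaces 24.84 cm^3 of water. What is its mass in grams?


Rearrange rho = m / V:
  m = rho * V
  m = 2.25 * 24.84 = 55.89 g

55.89 g


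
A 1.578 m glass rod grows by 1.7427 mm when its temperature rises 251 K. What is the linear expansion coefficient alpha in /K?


Rearrange dL = alpha * L0 * dT for alpha:
  alpha = dL / (L0 * dT)
  alpha = (1.7427 / 1000) / (1.578 * 251) = 0.0000044 /K = 4.4 x 10^-6 /K

4.4 x 10^-6 /K


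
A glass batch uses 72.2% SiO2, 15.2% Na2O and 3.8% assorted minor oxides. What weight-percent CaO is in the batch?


Pieces sum to 100%:
  CaO = 100 - (SiO2 + Na2O + others)
  CaO = 100 - (72.2 + 15.2 + 3.8) = 8.8%

8.8%


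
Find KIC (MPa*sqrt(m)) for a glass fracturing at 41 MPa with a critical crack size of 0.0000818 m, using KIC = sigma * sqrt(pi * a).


Fracture toughness: KIC = sigma * sqrt(pi * a)
  pi * a = pi * 0.0000818 = 0.000256982
  sqrt(pi * a) = 0.016031
  KIC = 41 * 0.016031 = 0.657 MPa*sqrt(m)

0.657 MPa*sqrt(m)


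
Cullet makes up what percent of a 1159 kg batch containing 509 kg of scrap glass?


Cullet ratio = (cullet mass / total batch mass) * 100
  Ratio = 509 / 1159 * 100 = 43.92%

43.92%


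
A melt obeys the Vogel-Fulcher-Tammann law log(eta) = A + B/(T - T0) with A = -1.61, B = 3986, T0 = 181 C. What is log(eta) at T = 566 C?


VFT equation: log(eta) = A + B / (T - T0)
  T - T0 = 566 - 181 = 385
  B / (T - T0) = 3986 / 385 = 10.353
  log(eta) = -1.61 + 10.353 = 8.743

8.743


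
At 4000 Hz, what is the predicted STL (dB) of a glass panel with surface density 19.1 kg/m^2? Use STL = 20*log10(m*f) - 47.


Mass law: STL = 20 * log10(m * f) - 47
  m * f = 19.1 * 4000 = 76400
  log10(76400) = 4.88309
  STL = 20 * 4.88309 - 47 = 97.6618 - 47 = 50.7 dB

50.7 dB


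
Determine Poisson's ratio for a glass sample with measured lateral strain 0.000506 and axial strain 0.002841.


Poisson's ratio: nu = lateral strain / axial strain
  nu = 0.000506 / 0.002841 = 0.1781

0.1781


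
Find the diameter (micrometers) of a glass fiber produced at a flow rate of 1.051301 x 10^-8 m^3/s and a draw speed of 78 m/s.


Cross-sectional area from continuity:
  A = Q / v = 1.051301 x 10^-8 / 78 = 1.347822 x 10^-10 m^2
Diameter from circular cross-section:
  d = sqrt(4A / pi) * 10^6 (m -> um)
  d = sqrt(4 * 1.347822 x 10^-10 / pi) * 10^6 = 13.1 um

13.1 um


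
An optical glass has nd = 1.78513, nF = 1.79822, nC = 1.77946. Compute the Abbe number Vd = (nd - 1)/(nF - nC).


Abbe number formula: Vd = (nd - 1) / (nF - nC)
  nd - 1 = 1.78513 - 1 = 0.78513
  nF - nC = 1.79822 - 1.77946 = 0.01876
  Vd = 0.78513 / 0.01876 = 41.85

41.85


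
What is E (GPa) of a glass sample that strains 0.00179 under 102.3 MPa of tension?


Young's modulus: E = stress / strain
  E = 102.3 MPa / 0.00179 = 57150.84 MPa
Convert to GPa: 57150.84 / 1000 = 57.15 GPa

57.15 GPa


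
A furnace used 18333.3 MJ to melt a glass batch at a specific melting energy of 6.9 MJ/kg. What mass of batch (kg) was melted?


Rearrange E = m * s for m:
  m = E / s
  m = 18333.3 / 6.9 = 2657.0 kg

2657.0 kg


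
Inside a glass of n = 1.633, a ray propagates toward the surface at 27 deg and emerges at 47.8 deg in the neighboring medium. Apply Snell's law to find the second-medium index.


Apply Snell's law: n1 * sin(theta1) = n2 * sin(theta2)
  n2 = n1 * sin(theta1) / sin(theta2)
  sin(27) = 0.45399
  sin(47.8) = 0.740805
  n2 = 1.633 * 0.45399 / 0.740805 = 1.0008

1.0008


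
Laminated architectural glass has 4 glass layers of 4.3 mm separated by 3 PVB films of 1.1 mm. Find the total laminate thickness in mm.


Total thickness = glass contribution + PVB contribution
  Glass: 4 * 4.3 = 17.2 mm
  PVB: 3 * 1.1 = 3.3 mm
  Total = 17.2 + 3.3 = 20.5 mm

20.5 mm


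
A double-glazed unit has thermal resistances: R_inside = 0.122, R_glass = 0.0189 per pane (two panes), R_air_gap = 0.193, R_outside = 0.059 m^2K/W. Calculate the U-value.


Total thermal resistance (series):
  R_total = R_in + R_glass + R_air + R_glass + R_out
  R_total = 0.122 + 0.0189 + 0.193 + 0.0189 + 0.059 = 0.4118 m^2K/W
U-value = 1 / R_total = 1 / 0.4118 = 2.428 W/m^2K

2.428 W/m^2K


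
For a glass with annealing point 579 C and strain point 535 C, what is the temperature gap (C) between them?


Gap = T_anneal - T_strain:
  gap = 579 - 535 = 44 C

44 C


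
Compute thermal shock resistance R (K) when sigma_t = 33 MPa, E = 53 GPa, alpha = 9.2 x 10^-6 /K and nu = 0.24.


Thermal shock resistance: R = sigma * (1 - nu) / (E * alpha)
  Numerator = 33 * (1 - 0.24) = 25.08
  Denominator = 53 * 1000 * (9.2 x 10^-6) = 0.4876
  R = 25.08 / 0.4876 = 51.4 K

51.4 K


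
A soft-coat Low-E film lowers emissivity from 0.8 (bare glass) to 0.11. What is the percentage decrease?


Percentage reduction = (1 - coated/uncoated) * 100
  Ratio = 0.11 / 0.8 = 0.1375
  Reduction = (1 - 0.1375) * 100 = 86.2%

86.2%


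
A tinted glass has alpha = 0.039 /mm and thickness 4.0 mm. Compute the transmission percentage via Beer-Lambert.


Beer-Lambert law: T = exp(-alpha * thickness)
  exponent = -0.039 * 4.0 = -0.156
  T = exp(-0.156) = 0.8556
  Percentage = 0.8556 * 100 = 85.56%

85.56%


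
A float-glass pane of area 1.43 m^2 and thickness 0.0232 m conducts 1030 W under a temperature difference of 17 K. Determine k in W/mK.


Fourier's law rearranged: k = Q * t / (A * dT)
  Numerator = 1030 * 0.0232 = 23.896
  Denominator = 1.43 * 17 = 24.31
  k = 23.896 / 24.31 = 0.983 W/mK

0.983 W/mK


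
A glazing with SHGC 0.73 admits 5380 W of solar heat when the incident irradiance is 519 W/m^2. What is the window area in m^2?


Rearrange Q = Area * SHGC * Irradiance:
  Area = Q / (SHGC * Irradiance)
  Area = 5380 / (0.73 * 519) = 14.2 m^2

14.2 m^2


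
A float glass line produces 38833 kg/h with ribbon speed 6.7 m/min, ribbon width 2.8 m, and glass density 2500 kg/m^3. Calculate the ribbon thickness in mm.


Ribbon cross-section from mass balance:
  Volume rate = throughput / density = 38833 / 2500 = 15.5332 m^3/h
  thickness = volume rate / (speed * 60 * width), i.e.
  thickness = throughput / (60 * speed * width * density) * 1000
  thickness = 38833 / (60 * 6.7 * 2.8 * 2500) * 1000 = 13.8 mm

13.8 mm


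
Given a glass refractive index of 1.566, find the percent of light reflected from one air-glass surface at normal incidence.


Fresnel reflectance at normal incidence:
  R = ((n - 1)/(n + 1))^2
  (n - 1)/(n + 1) = (1.566 - 1)/(1.566 + 1) = 0.220577
  R = 0.220577^2 = 0.0486542
  R(%) = 0.0486542 * 100 = 4.865%

4.865%


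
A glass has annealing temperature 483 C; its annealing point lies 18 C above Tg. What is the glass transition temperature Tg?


Rearrange T_anneal = Tg + offset for Tg:
  Tg = T_anneal - offset = 483 - 18 = 465 C

465 C


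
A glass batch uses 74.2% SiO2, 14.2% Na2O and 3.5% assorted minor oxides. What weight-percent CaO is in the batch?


Pieces sum to 100%:
  CaO = 100 - (SiO2 + Na2O + others)
  CaO = 100 - (74.2 + 14.2 + 3.5) = 8.1%

8.1%


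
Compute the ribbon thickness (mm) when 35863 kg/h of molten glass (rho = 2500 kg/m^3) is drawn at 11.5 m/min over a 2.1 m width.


Ribbon cross-section from mass balance:
  Volume rate = throughput / density = 35863 / 2500 = 14.3452 m^3/h
  thickness = volume rate / (speed * 60 * width), i.e.
  thickness = throughput / (60 * speed * width * density) * 1000
  thickness = 35863 / (60 * 11.5 * 2.1 * 2500) * 1000 = 9.9 mm

9.9 mm


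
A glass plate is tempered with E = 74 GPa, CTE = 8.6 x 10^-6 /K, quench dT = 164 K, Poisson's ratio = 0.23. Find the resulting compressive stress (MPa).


Tempering stress: sigma = E * alpha * dT / (1 - nu)
  E (MPa) = 74 * 1000 = 74000
  Numerator = 74000 * (8.6 x 10^-6) * 164 = 104.3696
  Denominator = 1 - 0.23 = 0.77
  sigma = 104.3696 / 0.77 = 135.5 MPa

135.5 MPa


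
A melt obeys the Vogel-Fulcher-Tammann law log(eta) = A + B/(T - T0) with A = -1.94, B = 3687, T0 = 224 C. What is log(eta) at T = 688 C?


VFT equation: log(eta) = A + B / (T - T0)
  T - T0 = 688 - 224 = 464
  B / (T - T0) = 3687 / 464 = 7.946
  log(eta) = -1.94 + 7.946 = 6.006

6.006


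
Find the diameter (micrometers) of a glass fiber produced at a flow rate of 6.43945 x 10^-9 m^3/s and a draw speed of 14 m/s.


Cross-sectional area from continuity:
  A = Q / v = 6.43945 x 10^-9 / 14 = 4.599607 x 10^-10 m^2
Diameter from circular cross-section:
  d = sqrt(4A / pi) * 10^6 (m -> um)
  d = sqrt(4 * 4.599607 x 10^-10 / pi) * 10^6 = 24.2 um

24.2 um


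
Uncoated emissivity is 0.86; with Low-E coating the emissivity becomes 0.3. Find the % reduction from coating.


Percentage reduction = (1 - coated/uncoated) * 100
  Ratio = 0.3 / 0.86 = 0.3488
  Reduction = (1 - 0.3488) * 100 = 65.1%

65.1%


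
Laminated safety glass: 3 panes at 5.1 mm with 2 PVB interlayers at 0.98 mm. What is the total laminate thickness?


Total thickness = glass contribution + PVB contribution
  Glass: 3 * 5.1 = 15.3 mm
  PVB: 2 * 0.98 = 1.96 mm
  Total = 15.3 + 1.96 = 17.26 mm

17.26 mm


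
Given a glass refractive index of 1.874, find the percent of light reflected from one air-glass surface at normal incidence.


Fresnel reflectance at normal incidence:
  R = ((n - 1)/(n + 1))^2
  (n - 1)/(n + 1) = (1.874 - 1)/(1.874 + 1) = 0.304106
  R = 0.304106^2 = 0.0924805
  R(%) = 0.0924805 * 100 = 9.248%

9.248%


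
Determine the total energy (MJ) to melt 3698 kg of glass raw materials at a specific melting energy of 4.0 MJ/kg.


Total energy = mass * specific energy
  E = 3698 * 4.0 = 14792 MJ

14792 MJ


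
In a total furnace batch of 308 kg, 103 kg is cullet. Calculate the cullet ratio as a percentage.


Cullet ratio = (cullet mass / total batch mass) * 100
  Ratio = 103 / 308 * 100 = 33.44%

33.44%


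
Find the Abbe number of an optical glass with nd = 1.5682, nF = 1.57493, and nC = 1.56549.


Abbe number formula: Vd = (nd - 1) / (nF - nC)
  nd - 1 = 1.5682 - 1 = 0.5682
  nF - nC = 1.57493 - 1.56549 = 0.00944
  Vd = 0.5682 / 0.00944 = 60.19

60.19


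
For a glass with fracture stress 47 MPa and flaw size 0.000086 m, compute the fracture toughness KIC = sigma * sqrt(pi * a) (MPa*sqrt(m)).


Fracture toughness: KIC = sigma * sqrt(pi * a)
  pi * a = pi * 0.000086 = 0.000270177
  sqrt(pi * a) = 0.016437
  KIC = 47 * 0.016437 = 0.773 MPa*sqrt(m)

0.773 MPa*sqrt(m)


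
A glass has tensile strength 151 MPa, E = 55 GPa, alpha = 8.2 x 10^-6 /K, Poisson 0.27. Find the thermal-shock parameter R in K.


Thermal shock resistance: R = sigma * (1 - nu) / (E * alpha)
  Numerator = 151 * (1 - 0.27) = 110.23
  Denominator = 55 * 1000 * (8.2 x 10^-6) = 0.451
  R = 110.23 / 0.451 = 244.4 K

244.4 K


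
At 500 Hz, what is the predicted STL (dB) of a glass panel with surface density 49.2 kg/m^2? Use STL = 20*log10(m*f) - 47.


Mass law: STL = 20 * log10(m * f) - 47
  m * f = 49.2 * 500 = 24600
  log10(24600) = 4.39094
  STL = 20 * 4.39094 - 47 = 87.8188 - 47 = 40.8 dB

40.8 dB


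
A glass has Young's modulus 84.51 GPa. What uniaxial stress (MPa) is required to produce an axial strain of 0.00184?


Rearrange E = sigma / epsilon:
  sigma = E * epsilon
  E (MPa) = 84.51 * 1000 = 84510
  sigma = 84510 * 0.00184 = 155.5 MPa

155.5 MPa


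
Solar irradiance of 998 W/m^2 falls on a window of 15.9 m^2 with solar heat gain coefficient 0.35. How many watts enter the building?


Solar heat gain: Q = Area * SHGC * Irradiance
  Q = 15.9 * 0.35 * 998 = 5553.9 W

5553.9 W


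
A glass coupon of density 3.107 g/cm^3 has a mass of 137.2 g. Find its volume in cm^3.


Rearrange rho = m / V:
  V = m / rho
  V = 137.2 / 3.107 = 44.158 cm^3

44.158 cm^3


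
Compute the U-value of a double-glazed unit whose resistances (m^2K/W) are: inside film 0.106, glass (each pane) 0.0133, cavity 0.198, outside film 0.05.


Total thermal resistance (series):
  R_total = R_in + R_glass + R_air + R_glass + R_out
  R_total = 0.106 + 0.0133 + 0.198 + 0.0133 + 0.05 = 0.3806 m^2K/W
U-value = 1 / R_total = 1 / 0.3806 = 2.627 W/m^2K

2.627 W/m^2K


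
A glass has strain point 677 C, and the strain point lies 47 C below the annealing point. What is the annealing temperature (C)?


T_anneal = T_strain + gap:
  T_anneal = 677 + 47 = 724 C

724 C


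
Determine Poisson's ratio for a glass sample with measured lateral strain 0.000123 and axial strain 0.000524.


Poisson's ratio: nu = lateral strain / axial strain
  nu = 0.000123 / 0.000524 = 0.2347

0.2347


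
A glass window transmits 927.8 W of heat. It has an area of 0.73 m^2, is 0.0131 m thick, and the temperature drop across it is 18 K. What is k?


Fourier's law rearranged: k = Q * t / (A * dT)
  Numerator = 927.8 * 0.0131 = 12.15418
  Denominator = 0.73 * 18 = 13.14
  k = 12.15418 / 13.14 = 0.925 W/mK

0.925 W/mK


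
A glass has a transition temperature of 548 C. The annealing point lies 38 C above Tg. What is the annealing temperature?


The annealing temperature is Tg plus the offset:
  T_anneal = 548 + 38 = 586 C

586 C


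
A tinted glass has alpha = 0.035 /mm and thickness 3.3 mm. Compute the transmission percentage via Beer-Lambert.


Beer-Lambert law: T = exp(-alpha * thickness)
  exponent = -0.035 * 3.3 = -0.1155
  T = exp(-0.1155) = 0.8909
  Percentage = 0.8909 * 100 = 89.09%

89.09%


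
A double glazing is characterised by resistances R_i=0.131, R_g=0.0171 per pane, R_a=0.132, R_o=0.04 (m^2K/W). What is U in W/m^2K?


Total thermal resistance (series):
  R_total = R_in + R_glass + R_air + R_glass + R_out
  R_total = 0.131 + 0.0171 + 0.132 + 0.0171 + 0.04 = 0.3372 m^2K/W
U-value = 1 / R_total = 1 / 0.3372 = 2.966 W/m^2K

2.966 W/m^2K


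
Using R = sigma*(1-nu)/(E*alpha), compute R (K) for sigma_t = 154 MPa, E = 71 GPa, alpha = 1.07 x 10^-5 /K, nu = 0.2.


Thermal shock resistance: R = sigma * (1 - nu) / (E * alpha)
  Numerator = 154 * (1 - 0.2) = 123.2
  Denominator = 71 * 1000 * (1.07 x 10^-5) = 0.7597
  R = 123.2 / 0.7597 = 162.2 K

162.2 K


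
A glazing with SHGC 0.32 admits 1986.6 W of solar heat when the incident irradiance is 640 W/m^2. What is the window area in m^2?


Rearrange Q = Area * SHGC * Irradiance:
  Area = Q / (SHGC * Irradiance)
  Area = 1986.6 / (0.32 * 640) = 9.7 m^2

9.7 m^2


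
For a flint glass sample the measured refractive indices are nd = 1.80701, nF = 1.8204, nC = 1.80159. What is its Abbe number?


Abbe number formula: Vd = (nd - 1) / (nF - nC)
  nd - 1 = 1.80701 - 1 = 0.80701
  nF - nC = 1.8204 - 1.80159 = 0.01881
  Vd = 0.80701 / 0.01881 = 42.9

42.9


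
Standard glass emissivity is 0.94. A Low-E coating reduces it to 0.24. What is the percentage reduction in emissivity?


Percentage reduction = (1 - coated/uncoated) * 100
  Ratio = 0.24 / 0.94 = 0.2553
  Reduction = (1 - 0.2553) * 100 = 74.5%

74.5%


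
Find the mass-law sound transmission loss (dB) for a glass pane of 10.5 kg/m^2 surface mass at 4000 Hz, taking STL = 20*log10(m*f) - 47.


Mass law: STL = 20 * log10(m * f) - 47
  m * f = 10.5 * 4000 = 42000
  log10(42000) = 4.62325
  STL = 20 * 4.62325 - 47 = 92.465 - 47 = 45.5 dB

45.5 dB


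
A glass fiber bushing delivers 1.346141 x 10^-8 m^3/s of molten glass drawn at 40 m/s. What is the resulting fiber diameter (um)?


Cross-sectional area from continuity:
  A = Q / v = 1.346141 x 10^-8 / 40 = 3.365352 x 10^-10 m^2
Diameter from circular cross-section:
  d = sqrt(4A / pi) * 10^6 (m -> um)
  d = sqrt(4 * 3.365352 x 10^-10 / pi) * 10^6 = 20.7 um

20.7 um


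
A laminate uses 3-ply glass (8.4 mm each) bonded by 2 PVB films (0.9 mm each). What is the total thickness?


Total thickness = glass contribution + PVB contribution
  Glass: 3 * 8.4 = 25.2 mm
  PVB: 2 * 0.9 = 1.8 mm
  Total = 25.2 + 1.8 = 27.0 mm

27.0 mm


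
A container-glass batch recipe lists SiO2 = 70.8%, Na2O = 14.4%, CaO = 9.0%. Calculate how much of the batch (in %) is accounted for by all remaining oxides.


Sum the three major oxides:
  SiO2 + Na2O + CaO = 70.8 + 14.4 + 9.0 = 94.2%
Subtract from 100%:
  Others = 100 - 94.2 = 5.8%

5.8%


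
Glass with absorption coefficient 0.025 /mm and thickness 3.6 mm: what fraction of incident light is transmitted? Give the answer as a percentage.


Beer-Lambert law: T = exp(-alpha * thickness)
  exponent = -0.025 * 3.6 = -0.09
  T = exp(-0.09) = 0.9139
  Percentage = 0.9139 * 100 = 91.39%

91.39%


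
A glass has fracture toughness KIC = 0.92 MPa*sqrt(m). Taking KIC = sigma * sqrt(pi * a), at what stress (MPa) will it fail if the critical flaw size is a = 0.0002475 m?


Rearrange KIC = sigma * sqrt(pi * a):
  sigma = KIC / sqrt(pi * a)
  sqrt(pi * 0.0002475) = 0.027884
  sigma = 0.92 / 0.027884 = 32.99 MPa

32.99 MPa


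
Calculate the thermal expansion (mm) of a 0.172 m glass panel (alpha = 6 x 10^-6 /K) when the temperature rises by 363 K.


Thermal expansion formula: dL = alpha * L0 * dT
  dL = (6 x 10^-6) * 0.172 * 363 = 0.00037462 m
Convert to mm: 0.00037462 * 1000 = 0.3746 mm

0.3746 mm


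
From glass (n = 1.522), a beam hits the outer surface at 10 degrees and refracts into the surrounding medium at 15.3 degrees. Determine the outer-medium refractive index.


Apply Snell's law: n1 * sin(theta1) = n2 * sin(theta2)
  n2 = n1 * sin(theta1) / sin(theta2)
  sin(10) = 0.173648
  sin(15.3) = 0.263873
  n2 = 1.522 * 0.173648 / 0.263873 = 1.0016

1.0016


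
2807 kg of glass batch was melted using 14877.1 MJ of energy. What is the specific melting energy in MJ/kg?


Rearrange E = m * s for s:
  s = E / m
  s = 14877.1 / 2807 = 5.3 MJ/kg

5.3 MJ/kg


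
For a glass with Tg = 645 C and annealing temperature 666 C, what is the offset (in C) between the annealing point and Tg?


Offset = T_anneal - Tg:
  offset = 666 - 645 = 21 C

21 C


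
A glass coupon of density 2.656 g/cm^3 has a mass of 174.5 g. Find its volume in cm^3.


Rearrange rho = m / V:
  V = m / rho
  V = 174.5 / 2.656 = 65.7 cm^3

65.7 cm^3


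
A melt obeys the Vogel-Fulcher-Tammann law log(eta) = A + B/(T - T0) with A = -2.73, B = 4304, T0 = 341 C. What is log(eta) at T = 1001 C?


VFT equation: log(eta) = A + B / (T - T0)
  T - T0 = 1001 - 341 = 660
  B / (T - T0) = 4304 / 660 = 6.521
  log(eta) = -2.73 + 6.521 = 3.791

3.791


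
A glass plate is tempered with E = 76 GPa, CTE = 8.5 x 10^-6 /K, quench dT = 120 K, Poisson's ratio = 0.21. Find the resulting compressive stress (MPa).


Tempering stress: sigma = E * alpha * dT / (1 - nu)
  E (MPa) = 76 * 1000 = 76000
  Numerator = 76000 * (8.5 x 10^-6) * 120 = 77.52
  Denominator = 1 - 0.21 = 0.79
  sigma = 77.52 / 0.79 = 98.1 MPa

98.1 MPa


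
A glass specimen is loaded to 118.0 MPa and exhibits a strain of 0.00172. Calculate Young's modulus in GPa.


Young's modulus: E = stress / strain
  E = 118.0 MPa / 0.00172 = 68604.65 MPa
Convert to GPa: 68604.65 / 1000 = 68.6 GPa

68.6 GPa


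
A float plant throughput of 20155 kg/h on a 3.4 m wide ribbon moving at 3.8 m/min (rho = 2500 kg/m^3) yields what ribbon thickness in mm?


Ribbon cross-section from mass balance:
  Volume rate = throughput / density = 20155 / 2500 = 8.062 m^3/h
  thickness = volume rate / (speed * 60 * width), i.e.
  thickness = throughput / (60 * speed * width * density) * 1000
  thickness = 20155 / (60 * 3.8 * 3.4 * 2500) * 1000 = 10.4 mm

10.4 mm
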